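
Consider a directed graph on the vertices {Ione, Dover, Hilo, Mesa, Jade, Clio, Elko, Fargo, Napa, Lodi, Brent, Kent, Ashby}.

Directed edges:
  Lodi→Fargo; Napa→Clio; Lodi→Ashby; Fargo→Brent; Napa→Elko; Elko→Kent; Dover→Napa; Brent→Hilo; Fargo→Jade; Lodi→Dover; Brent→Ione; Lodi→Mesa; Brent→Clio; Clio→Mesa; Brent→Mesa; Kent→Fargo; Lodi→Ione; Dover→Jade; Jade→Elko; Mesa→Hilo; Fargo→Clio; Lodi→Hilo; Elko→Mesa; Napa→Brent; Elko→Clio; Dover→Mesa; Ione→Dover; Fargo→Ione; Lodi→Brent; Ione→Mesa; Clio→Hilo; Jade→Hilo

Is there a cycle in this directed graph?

DFS with white/gray/black marking, starting from Brent:
Brent gray
  Hilo gray
  Hilo black
  Clio gray
    Clio→Hilo: Hilo black — skip
    Mesa gray
      Mesa→Hilo: Hilo black — skip
    Mesa black
  Clio black
  Brent→Mesa: Mesa black — skip
  Ione gray
    Ione→Mesa: Mesa black — skip
    Dover gray
      Napa gray
        Napa→Clio: Clio black — skip
        Elko gray
          Elko→Mesa: Mesa black — skip
          Elko→Clio: Clio black — skip
          Kent gray
            Fargo gray
              Fargo→Brent: Brent is gray → back edge
Back edge found, so a cycle exists: Brent → Ione → Dover → Napa → Elko → Kent → Fargo → Brent.

Yes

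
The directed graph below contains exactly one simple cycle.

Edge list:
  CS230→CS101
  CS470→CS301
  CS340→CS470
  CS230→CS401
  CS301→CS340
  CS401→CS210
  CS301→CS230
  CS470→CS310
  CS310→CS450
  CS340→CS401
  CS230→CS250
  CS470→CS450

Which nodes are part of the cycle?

CS301, CS340, CS470

DFS with gray/black marking from CS301:
CS301 gray
  CS340 gray
    CS470 gray
      CS310 gray
        CS450 gray
        CS450 black
      CS310 black
      CS470→CS450: CS450 black — skip
      CS470→CS301: CS301 is gray → back edge
Back edge closes the cycle CS301 → CS340 → CS470 → CS301; its vertices are {CS301, CS340, CS470}.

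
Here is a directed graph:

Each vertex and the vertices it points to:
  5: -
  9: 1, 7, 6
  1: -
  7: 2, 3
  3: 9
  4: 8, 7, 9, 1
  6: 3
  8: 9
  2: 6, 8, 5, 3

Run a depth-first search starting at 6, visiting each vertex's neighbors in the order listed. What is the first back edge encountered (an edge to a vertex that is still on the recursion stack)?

DFS from 6 (visiting each vertex's neighbors in the order listed); mark gray on enter, black on exit:
6 gray
  3 gray
    9 gray
      1 gray
      1 black
      7 gray
        2 gray
          2→6: 6 is gray → back edge
First back edge: 2 → 6.

2->6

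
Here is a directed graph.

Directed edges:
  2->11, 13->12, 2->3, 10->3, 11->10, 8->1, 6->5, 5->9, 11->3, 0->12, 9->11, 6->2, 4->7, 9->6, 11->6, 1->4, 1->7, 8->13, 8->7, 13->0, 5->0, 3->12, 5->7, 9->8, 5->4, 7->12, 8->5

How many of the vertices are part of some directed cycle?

6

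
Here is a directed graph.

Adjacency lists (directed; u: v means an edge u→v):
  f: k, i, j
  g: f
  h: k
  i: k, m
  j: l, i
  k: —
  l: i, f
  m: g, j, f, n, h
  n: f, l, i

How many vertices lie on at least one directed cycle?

7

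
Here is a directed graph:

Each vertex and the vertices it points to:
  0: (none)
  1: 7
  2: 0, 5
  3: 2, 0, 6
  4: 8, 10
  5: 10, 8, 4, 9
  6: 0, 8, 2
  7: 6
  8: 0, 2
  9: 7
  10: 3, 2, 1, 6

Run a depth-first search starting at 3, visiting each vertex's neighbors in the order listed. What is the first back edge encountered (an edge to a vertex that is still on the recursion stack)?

DFS from 3 (visiting each vertex's neighbors in the order listed); mark gray on enter, black on exit:
3 gray
  2 gray
    0 gray
    0 black
    5 gray
      10 gray
        10→3: 3 is gray → back edge
First back edge: 10 → 3.

10->3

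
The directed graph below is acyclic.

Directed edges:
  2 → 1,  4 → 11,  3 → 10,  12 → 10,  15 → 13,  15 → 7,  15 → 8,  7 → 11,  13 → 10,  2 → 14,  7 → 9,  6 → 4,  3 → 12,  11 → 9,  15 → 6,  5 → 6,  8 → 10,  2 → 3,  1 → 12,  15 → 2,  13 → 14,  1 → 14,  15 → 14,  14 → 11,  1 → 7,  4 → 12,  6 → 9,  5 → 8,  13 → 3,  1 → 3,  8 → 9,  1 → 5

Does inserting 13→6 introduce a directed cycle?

Adding 13→6 creates a cycle iff 6 can already reach 13.
Explore from 6: no path reaches 13. The graph stays acyclic.

No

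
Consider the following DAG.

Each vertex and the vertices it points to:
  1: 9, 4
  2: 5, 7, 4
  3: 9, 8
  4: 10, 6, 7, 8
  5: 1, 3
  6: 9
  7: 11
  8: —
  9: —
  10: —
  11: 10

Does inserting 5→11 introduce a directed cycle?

Adding 5→11 creates a cycle iff 11 can already reach 5.
Explore from 11: no path reaches 5. The graph stays acyclic.

No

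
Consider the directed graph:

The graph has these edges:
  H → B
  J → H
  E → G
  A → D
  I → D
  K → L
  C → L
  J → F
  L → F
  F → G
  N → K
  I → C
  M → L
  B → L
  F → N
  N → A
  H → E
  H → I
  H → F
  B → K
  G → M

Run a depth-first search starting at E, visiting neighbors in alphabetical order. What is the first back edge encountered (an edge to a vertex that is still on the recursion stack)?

F→G

DFS from E (visiting neighbors in alphabetical order); mark gray on enter, black on exit:
E gray
  G gray
    M gray
      L gray
        F gray
          F→G: G is gray → back edge
First back edge: F → G.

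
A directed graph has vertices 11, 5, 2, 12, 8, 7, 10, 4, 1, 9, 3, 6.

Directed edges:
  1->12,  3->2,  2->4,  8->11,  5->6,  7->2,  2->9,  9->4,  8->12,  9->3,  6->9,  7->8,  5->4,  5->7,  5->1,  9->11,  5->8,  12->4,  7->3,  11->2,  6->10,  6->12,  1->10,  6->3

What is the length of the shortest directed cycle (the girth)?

3

For each vertex v, BFS finds the shortest path from v back to v.
The shortest such closed walk is 3 → 2 → 9 → 3, length 3.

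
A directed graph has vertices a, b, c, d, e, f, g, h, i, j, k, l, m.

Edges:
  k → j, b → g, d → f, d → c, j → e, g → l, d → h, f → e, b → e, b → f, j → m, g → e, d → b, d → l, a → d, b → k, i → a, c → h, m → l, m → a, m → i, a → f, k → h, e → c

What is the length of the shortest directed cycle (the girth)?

6

For each vertex v, BFS finds the shortest path from v back to v.
The shortest such closed walk is j → m → a → d → b → k → j, length 6.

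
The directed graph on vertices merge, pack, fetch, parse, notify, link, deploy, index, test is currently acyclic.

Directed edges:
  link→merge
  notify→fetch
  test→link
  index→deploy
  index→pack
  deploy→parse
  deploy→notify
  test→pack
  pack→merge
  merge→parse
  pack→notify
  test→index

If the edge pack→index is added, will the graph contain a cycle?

Yes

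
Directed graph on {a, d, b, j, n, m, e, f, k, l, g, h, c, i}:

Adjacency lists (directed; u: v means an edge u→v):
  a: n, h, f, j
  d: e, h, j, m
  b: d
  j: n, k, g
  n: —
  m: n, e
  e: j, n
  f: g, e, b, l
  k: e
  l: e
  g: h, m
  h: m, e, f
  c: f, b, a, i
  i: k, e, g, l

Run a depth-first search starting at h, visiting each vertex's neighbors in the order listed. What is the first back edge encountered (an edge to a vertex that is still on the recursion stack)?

k->e

DFS from h (visiting each vertex's neighbors in the order listed); mark gray on enter, black on exit:
h gray
  m gray
    n gray
    n black
    e gray
      j gray
        j→n: n black — skip
        k gray
          k→e: e is gray → back edge
First back edge: k → e.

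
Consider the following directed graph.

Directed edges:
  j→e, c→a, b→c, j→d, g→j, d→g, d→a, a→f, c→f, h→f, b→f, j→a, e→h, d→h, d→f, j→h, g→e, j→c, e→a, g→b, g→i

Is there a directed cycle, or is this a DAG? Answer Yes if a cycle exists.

DFS with white/gray/black marking, starting from c:
c gray
  a gray
    f gray
    f black
  a black
  c→f: f black — skip
c black
b gray
  b→c: c black — skip
  b→f: f black — skip
b black
d gray
  g gray
    e gray
      h gray
        h→f: f black — skip
      h black
      e→a: a black — skip
    e black
    j gray
      j→c: c black — skip
      j→a: a black — skip
      j→h: h black — skip
      j→e: e black — skip
      j→d: d is gray → back edge
Back edge found, so a cycle exists: d → g → j → d.

Yes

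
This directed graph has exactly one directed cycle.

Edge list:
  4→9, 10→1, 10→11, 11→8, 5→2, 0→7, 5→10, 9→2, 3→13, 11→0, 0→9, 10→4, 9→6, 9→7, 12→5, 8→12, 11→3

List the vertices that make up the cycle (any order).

5, 8, 10, 11, 12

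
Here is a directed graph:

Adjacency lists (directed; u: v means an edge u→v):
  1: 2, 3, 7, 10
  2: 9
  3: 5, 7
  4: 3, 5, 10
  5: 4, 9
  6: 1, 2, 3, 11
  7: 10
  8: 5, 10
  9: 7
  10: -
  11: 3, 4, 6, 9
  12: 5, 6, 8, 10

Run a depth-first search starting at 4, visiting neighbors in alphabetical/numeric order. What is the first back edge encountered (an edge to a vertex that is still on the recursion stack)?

5→4

DFS from 4 (visiting neighbors in alphabetical/numeric order); mark gray on enter, black on exit:
4 gray
  3 gray
    5 gray
      5→4: 4 is gray → back edge
First back edge: 5 → 4.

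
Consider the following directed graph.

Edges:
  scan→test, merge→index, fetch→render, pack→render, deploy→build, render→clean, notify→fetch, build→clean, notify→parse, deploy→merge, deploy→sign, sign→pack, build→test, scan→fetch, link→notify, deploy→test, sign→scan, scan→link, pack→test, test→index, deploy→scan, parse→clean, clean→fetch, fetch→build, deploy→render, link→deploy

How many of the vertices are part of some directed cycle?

A vertex is on a directed cycle iff it belongs to a strongly connected component of size ≥ 2 (or has a self-loop).
The vertices on cycles are {link, scan, sign, build, clean, fetch, deploy, render} — 8 in total.

8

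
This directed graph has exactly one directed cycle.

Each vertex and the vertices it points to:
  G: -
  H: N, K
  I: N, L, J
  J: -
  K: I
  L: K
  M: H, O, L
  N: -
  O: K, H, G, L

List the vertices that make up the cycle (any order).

DFS with gray/black marking from L:
L gray
  K gray
    I gray
      N gray
      N black
      I→L: L is gray → back edge
Back edge closes the cycle L → K → I → L; its vertices are {I, K, L}.

I, K, L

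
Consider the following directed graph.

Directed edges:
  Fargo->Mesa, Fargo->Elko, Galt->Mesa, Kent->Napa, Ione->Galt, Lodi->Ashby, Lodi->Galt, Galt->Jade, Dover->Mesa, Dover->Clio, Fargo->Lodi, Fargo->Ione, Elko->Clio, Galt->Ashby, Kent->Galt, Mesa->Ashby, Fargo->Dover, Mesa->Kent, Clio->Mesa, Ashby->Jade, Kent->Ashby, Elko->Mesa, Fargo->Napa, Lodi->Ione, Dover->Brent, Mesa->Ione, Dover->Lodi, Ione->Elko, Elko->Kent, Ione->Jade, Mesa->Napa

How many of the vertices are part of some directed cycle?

6

A vertex is on a directed cycle iff it belongs to a strongly connected component of size ≥ 2 (or has a self-loop).
The vertices on cycles are {Clio, Elko, Galt, Ione, Kent, Mesa} — 6 in total.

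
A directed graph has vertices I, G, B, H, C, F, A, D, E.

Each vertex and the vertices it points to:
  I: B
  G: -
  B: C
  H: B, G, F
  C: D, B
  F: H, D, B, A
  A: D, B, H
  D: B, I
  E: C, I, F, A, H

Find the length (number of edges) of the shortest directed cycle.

2

For each vertex v, BFS finds the shortest path from v back to v.
The shortest such closed walk is H → F → H, length 2.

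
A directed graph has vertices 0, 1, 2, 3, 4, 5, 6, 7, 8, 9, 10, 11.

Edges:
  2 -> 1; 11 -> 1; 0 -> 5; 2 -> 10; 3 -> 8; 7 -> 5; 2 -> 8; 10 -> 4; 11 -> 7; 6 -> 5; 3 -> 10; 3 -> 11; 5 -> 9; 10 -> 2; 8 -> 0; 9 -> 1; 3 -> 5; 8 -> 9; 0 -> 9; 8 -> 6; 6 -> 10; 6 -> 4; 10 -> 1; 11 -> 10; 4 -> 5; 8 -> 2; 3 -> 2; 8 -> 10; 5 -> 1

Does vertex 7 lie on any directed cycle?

No

7 lies on a cycle iff there is a path from 7 back to itself.
Exploring from 7, it never reaches itself; equivalently, its strongly connected component is a singleton.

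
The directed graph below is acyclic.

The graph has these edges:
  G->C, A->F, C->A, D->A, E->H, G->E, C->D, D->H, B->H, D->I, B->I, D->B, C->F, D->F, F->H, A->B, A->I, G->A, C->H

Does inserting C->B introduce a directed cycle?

Adding C→B creates a cycle iff B can already reach C.
Explore from B: no path reaches C. The graph stays acyclic.

No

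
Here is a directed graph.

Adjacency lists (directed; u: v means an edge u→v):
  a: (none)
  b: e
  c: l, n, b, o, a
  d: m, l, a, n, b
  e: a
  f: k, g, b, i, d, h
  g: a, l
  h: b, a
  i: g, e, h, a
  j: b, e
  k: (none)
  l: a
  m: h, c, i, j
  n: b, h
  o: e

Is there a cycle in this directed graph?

No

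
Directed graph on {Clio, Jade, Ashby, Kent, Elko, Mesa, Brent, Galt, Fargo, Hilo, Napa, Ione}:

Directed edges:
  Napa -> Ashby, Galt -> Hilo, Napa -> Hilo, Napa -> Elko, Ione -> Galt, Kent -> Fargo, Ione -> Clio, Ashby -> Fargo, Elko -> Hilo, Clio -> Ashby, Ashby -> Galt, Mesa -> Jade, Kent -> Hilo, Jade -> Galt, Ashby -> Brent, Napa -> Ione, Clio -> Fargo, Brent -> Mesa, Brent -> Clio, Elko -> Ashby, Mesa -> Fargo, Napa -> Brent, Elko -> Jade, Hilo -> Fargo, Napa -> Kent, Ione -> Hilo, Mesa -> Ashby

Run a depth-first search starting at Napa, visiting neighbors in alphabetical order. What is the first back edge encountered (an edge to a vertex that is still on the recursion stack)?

Clio→Ashby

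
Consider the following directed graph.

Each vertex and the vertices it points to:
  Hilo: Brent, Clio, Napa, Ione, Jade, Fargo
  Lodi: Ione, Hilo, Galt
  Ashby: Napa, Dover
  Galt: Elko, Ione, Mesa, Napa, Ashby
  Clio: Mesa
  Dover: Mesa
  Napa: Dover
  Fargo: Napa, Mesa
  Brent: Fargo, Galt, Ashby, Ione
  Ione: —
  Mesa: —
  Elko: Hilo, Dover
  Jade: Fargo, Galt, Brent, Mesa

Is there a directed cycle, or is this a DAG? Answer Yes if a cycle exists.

Yes

DFS with white/gray/black marking, starting from Jade:
Jade gray
  Fargo gray
    Napa gray
      Dover gray
        Mesa gray
        Mesa black
      Dover black
    Napa black
    Fargo→Mesa: Mesa black — skip
  Fargo black
  Galt gray
    Elko gray
      Hilo gray
        Brent gray
          Brent→Fargo: Fargo black — skip
          Brent→Galt: Galt is gray → back edge
Back edge found, so a cycle exists: Galt → Elko → Hilo → Brent → Galt.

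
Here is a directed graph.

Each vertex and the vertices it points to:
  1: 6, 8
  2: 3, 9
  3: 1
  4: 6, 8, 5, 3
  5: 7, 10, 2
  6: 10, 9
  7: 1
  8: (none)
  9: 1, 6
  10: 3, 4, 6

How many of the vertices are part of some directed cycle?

9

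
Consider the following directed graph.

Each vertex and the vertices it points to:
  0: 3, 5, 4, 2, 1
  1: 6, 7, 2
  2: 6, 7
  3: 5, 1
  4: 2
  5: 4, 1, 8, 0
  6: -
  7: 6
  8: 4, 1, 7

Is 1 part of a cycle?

No

1 lies on a cycle iff there is a path from 1 back to itself.
Exploring from 1, it never reaches itself; equivalently, its strongly connected component is a singleton.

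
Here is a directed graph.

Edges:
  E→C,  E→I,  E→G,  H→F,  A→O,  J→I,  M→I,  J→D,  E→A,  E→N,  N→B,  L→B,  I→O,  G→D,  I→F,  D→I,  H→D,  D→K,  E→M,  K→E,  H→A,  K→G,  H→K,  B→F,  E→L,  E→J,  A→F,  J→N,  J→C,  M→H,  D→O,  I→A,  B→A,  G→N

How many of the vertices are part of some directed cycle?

7

A vertex is on a directed cycle iff it belongs to a strongly connected component of size ≥ 2 (or has a self-loop).
The vertices on cycles are {D, E, G, H, J, K, M} — 7 in total.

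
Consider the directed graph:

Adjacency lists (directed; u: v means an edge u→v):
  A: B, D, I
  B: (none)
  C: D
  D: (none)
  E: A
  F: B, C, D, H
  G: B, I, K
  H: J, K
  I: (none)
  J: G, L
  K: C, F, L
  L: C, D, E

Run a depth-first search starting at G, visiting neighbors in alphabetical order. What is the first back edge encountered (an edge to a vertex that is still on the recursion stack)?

DFS from G (visiting neighbors in alphabetical order); mark gray on enter, black on exit:
G gray
  B gray
  B black
  I gray
  I black
  K gray
    C gray
      D gray
      D black
    C black
    F gray
      F→B: B black — skip
      F→C: C black — skip
      F→D: D black — skip
      H gray
        J gray
          J→G: G is gray → back edge
First back edge: J → G.

J->G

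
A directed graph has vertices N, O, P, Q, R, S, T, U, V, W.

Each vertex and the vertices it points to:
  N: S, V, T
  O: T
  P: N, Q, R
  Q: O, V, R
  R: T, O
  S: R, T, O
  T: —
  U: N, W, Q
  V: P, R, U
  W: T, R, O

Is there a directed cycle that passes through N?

Yes

N is on a cycle iff N can reach itself via ≥1 edge.
N → V → P → N — yes.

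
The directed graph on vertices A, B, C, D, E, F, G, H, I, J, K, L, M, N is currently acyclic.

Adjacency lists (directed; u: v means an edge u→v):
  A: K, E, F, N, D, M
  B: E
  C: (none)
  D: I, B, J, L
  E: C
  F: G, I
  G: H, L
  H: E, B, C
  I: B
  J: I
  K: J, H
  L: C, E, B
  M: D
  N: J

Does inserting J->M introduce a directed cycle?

Yes

Adding J→M creates a cycle iff M can already reach J.
Path from M: M → D → J.
So M → … → J → M is a cycle.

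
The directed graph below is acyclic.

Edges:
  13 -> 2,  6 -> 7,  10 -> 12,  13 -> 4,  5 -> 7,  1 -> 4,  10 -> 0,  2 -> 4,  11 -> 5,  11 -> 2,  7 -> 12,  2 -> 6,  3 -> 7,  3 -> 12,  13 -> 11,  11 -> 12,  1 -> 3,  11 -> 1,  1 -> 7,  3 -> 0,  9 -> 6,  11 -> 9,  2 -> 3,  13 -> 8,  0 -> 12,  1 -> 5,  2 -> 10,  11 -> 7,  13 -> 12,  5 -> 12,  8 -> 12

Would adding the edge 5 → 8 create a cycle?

No

Adding 5→8 creates a cycle iff 8 can already reach 5.
Explore from 8: no path reaches 5. The graph stays acyclic.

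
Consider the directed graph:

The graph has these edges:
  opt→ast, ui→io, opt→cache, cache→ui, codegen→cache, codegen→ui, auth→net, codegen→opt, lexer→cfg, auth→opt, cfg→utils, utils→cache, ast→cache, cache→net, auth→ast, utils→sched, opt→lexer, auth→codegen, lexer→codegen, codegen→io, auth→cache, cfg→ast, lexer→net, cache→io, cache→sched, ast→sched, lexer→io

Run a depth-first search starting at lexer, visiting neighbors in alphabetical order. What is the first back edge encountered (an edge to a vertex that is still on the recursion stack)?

DFS from lexer (visiting neighbors in alphabetical order); mark gray on enter, black on exit:
lexer gray
  cfg gray
    ast gray
      cache gray
        io gray
        io black
        net gray
        net black
        sched gray
        sched black
        ui gray
          ui→io: io black — skip
        ui black
      cache black
      ast→sched: sched black — skip
    ast black
    utils gray
      utils→cache: cache black — skip
      utils→sched: sched black — skip
    utils black
  cfg black
  codegen gray
    codegen→cache: cache black — skip
    codegen→io: io black — skip
    opt gray
      opt→ast: ast black — skip
      opt→cache: cache black — skip
      opt→lexer: lexer is gray → back edge
First back edge: opt → lexer.

opt->lexer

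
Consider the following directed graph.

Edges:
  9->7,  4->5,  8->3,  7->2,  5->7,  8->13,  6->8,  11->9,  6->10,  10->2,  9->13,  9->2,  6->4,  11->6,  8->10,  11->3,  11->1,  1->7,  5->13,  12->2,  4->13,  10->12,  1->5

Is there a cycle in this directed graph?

No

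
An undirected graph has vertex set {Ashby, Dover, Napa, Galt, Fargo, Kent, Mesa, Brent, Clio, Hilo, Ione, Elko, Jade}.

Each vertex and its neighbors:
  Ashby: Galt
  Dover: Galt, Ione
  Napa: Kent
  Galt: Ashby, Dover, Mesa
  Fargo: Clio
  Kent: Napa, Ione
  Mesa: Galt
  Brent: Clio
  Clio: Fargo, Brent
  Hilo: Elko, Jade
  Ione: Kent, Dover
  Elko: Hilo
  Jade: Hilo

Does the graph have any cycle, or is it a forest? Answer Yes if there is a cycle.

DFS, tracking each vertex's parent; an edge to a visited non-parent vertex closes a cycle.
Start from Ashby:
visit Ashby (parent –)
  visit Galt (parent Ashby)
    Galt–Ashby: parent, skip
    visit Dover (parent Galt)
      Dover–Galt: parent, skip
      visit Ione (parent Dover)
        visit Kent (parent Ione)
          visit Napa (parent Kent)
            Napa–Kent: parent, skip
          Kent–Ione: parent, skip
        Ione–Dover: parent, skip
    visit Mesa (parent Galt)
      Mesa–Galt: parent, skip
visit Fargo (parent –)
  visit Clio (parent Fargo)
    Clio–Fargo: parent, skip
    visit Brent (parent Clio)
      Brent–Clio: parent, skip
visit Hilo (parent –)
  visit Elko (parent Hilo)
    Elko–Hilo: parent, skip
  visit Jade (parent Hilo)
    Jade–Hilo: parent, skip
No non-parent visited neighbor found — the graph is a forest.

No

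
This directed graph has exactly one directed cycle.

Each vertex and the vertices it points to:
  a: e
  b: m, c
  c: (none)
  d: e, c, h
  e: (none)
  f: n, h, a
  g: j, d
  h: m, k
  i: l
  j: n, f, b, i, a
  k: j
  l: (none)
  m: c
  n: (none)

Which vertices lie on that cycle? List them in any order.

DFS with gray/black marking from j:
j gray
  n gray
  n black
  f gray
    f→n: n black — skip
    h gray
      m gray
        c gray
        c black
      m black
      k gray
        k→j: j is gray → back edge
Back edge closes the cycle j → f → h → k → j; its vertices are {f, h, j, k}.

f, h, j, k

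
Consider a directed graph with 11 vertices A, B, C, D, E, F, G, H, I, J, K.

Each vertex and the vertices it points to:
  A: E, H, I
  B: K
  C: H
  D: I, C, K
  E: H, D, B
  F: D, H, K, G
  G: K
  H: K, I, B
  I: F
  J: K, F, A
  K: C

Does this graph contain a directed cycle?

DFS with white/gray/black marking, starting from G:
G gray
  K gray
    C gray
      H gray
        H→K: K is gray → back edge
Back edge found, so a cycle exists: K → C → H → K.

Yes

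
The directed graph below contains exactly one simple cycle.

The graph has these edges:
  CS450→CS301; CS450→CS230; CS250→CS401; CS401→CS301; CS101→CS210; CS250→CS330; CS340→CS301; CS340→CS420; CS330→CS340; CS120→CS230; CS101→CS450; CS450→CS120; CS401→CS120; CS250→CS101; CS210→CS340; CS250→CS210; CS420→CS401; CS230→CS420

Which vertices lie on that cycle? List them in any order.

CS120, CS230, CS401, CS420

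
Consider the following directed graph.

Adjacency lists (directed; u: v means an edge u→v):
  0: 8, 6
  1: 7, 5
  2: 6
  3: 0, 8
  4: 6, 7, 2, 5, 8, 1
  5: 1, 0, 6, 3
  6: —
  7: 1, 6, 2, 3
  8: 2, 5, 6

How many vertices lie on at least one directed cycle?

A vertex is on a directed cycle iff it belongs to a strongly connected component of size ≥ 2 (or has a self-loop).
The vertices on cycles are {0, 1, 3, 5, 7, 8} — 6 in total.

6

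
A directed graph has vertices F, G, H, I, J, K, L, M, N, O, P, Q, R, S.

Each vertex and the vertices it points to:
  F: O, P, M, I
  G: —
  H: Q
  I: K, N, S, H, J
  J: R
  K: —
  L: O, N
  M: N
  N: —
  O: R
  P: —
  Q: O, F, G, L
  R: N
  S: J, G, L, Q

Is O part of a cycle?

No

O lies on a cycle iff there is a path from O back to itself.
Exploring from O, it never reaches itself; equivalently, its strongly connected component is a singleton.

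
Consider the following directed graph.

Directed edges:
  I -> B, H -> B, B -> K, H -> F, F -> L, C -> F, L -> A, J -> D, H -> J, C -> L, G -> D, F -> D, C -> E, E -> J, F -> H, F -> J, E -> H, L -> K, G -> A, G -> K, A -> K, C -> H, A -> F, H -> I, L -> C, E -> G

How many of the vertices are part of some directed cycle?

7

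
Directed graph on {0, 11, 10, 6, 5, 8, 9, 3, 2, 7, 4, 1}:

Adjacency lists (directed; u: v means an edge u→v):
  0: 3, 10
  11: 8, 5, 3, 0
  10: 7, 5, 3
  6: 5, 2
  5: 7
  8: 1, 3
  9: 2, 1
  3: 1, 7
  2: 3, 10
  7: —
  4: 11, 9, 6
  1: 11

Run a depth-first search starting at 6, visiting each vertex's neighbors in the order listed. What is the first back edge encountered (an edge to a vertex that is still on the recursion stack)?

8→1

DFS from 6 (visiting each vertex's neighbors in the order listed); mark gray on enter, black on exit:
6 gray
  5 gray
    7 gray
    7 black
  5 black
  2 gray
    3 gray
      1 gray
        11 gray
          8 gray
            8→1: 1 is gray → back edge
First back edge: 8 → 1.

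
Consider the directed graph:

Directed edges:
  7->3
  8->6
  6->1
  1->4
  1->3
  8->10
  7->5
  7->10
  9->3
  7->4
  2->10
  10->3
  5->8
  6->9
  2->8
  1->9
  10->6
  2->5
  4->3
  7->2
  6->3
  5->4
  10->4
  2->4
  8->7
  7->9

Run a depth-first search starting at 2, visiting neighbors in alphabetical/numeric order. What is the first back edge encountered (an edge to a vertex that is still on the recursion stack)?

7→2

DFS from 2 (visiting neighbors in alphabetical/numeric order); mark gray on enter, black on exit:
2 gray
  4 gray
    3 gray
    3 black
  4 black
  5 gray
    5→4: 4 black — skip
    8 gray
      6 gray
        1 gray
          1→3: 3 black — skip
          1→4: 4 black — skip
          9 gray
            9→3: 3 black — skip
          9 black
        1 black
        6→3: 3 black — skip
        6→9: 9 black — skip
      6 black
      7 gray
        7→2: 2 is gray → back edge
First back edge: 7 → 2.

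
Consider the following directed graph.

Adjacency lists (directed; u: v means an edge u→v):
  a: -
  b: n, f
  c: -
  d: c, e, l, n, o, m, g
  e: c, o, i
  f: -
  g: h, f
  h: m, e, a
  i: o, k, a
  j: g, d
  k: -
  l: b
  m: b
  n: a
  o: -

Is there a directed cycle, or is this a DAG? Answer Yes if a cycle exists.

No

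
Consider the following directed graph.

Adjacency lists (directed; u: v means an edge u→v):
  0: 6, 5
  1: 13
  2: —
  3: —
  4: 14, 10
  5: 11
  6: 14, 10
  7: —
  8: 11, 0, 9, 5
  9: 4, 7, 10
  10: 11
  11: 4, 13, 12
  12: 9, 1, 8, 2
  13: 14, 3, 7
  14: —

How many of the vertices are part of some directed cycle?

9

A vertex is on a directed cycle iff it belongs to a strongly connected component of size ≥ 2 (or has a self-loop).
The vertices on cycles are {0, 4, 5, 6, 8, 9, 10, 11, 12} — 9 in total.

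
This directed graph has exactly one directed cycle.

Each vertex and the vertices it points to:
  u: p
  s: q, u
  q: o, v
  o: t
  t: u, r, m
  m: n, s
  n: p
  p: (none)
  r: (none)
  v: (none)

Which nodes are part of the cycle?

DFS with gray/black marking from s:
s gray
  q gray
    o gray
      t gray
        u gray
          p gray
          p black
        u black
        r gray
        r black
        m gray
          n gray
            n→p: p black — skip
          n black
          m→s: s is gray → back edge
Back edge closes the cycle s → q → o → t → m → s; its vertices are {m, o, q, s, t}.

m, o, q, s, t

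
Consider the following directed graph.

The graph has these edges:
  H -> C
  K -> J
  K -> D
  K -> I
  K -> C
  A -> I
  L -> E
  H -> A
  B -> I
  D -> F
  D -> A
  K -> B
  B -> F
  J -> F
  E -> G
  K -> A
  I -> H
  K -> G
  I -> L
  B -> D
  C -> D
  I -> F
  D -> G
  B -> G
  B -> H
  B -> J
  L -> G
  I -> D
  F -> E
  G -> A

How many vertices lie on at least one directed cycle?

9

A vertex is on a directed cycle iff it belongs to a strongly connected component of size ≥ 2 (or has a self-loop).
The vertices on cycles are {A, C, D, E, F, G, H, I, L} — 9 in total.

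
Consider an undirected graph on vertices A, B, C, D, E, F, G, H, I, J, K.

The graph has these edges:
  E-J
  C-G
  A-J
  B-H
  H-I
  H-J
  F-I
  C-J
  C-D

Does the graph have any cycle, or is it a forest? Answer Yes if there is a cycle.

No

DFS, tracking each vertex's parent; an edge to a visited non-parent vertex closes a cycle.
Start from E:
visit E (parent –)
  visit J (parent E)
    visit C (parent J)
      visit D (parent C)
        D–C: parent, skip
      visit G (parent C)
        G–C: parent, skip
      C–J: parent, skip
    J–E: parent, skip
    visit A (parent J)
      A–J: parent, skip
    visit H (parent J)
      visit I (parent H)
        I–H: parent, skip
        visit F (parent I)
          F–I: parent, skip
      visit B (parent H)
        B–H: parent, skip
      H–J: parent, skip
visit K (parent –)
No non-parent visited neighbor found — the graph is a forest.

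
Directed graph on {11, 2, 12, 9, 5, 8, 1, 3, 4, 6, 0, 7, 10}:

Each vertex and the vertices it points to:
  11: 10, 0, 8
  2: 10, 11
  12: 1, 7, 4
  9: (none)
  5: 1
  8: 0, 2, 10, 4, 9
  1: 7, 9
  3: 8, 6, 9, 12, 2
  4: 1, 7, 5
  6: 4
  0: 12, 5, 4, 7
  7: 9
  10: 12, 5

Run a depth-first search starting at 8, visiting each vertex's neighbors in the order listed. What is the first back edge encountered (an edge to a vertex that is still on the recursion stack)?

DFS from 8 (visiting each vertex's neighbors in the order listed); mark gray on enter, black on exit:
8 gray
  0 gray
    12 gray
      1 gray
        7 gray
          9 gray
          9 black
        7 black
        1→9: 9 black — skip
      1 black
      12→7: 7 black — skip
      4 gray
        4→1: 1 black — skip
        4→7: 7 black — skip
        5 gray
          5→1: 1 black — skip
        5 black
      4 black
    12 black
    0→5: 5 black — skip
    0→4: 4 black — skip
    0→7: 7 black — skip
  0 black
  2 gray
    10 gray
      10→12: 12 black — skip
      10→5: 5 black — skip
    10 black
    11 gray
      11→10: 10 black — skip
      11→0: 0 black — skip
      11→8: 8 is gray → back edge
First back edge: 11 → 8.

11->8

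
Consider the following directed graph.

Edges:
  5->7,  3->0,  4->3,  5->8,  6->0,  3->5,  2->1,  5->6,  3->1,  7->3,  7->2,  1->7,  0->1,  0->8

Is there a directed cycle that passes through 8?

8 lies on a cycle iff there is a path from 8 back to itself.
Exploring from 8, it never reaches itself; equivalently, its strongly connected component is a singleton.

No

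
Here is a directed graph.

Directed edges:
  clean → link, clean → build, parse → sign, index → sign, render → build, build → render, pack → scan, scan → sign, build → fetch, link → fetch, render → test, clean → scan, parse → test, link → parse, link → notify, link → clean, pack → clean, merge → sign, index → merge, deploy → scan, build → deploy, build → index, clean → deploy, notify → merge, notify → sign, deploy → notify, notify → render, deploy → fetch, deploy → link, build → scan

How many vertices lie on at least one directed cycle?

6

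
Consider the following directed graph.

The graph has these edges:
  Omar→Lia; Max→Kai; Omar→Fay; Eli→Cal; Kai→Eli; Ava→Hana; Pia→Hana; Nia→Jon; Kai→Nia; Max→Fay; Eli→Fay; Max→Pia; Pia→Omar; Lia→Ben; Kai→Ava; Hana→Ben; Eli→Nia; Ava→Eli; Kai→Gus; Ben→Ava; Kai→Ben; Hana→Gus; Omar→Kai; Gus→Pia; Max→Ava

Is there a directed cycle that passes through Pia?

Yes

Pia is on a cycle iff Pia can reach itself via ≥1 edge.
Pia → Hana → Gus → Pia — yes.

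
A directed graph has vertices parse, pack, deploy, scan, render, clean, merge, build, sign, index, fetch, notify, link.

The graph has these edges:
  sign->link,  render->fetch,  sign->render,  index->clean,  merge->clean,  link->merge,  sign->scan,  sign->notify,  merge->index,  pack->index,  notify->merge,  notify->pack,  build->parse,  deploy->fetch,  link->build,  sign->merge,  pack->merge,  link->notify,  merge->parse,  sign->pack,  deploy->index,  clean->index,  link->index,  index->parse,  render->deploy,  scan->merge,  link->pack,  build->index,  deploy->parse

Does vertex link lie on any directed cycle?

No

link lies on a cycle iff there is a path from link back to itself.
Exploring from link, it never reaches itself; equivalently, its strongly connected component is a singleton.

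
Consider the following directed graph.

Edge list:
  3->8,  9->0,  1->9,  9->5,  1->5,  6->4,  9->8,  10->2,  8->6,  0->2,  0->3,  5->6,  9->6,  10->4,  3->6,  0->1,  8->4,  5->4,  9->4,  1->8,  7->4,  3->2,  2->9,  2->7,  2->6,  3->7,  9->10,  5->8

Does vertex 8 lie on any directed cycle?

No

8 lies on a cycle iff there is a path from 8 back to itself.
Exploring from 8, it never reaches itself; equivalently, its strongly connected component is a singleton.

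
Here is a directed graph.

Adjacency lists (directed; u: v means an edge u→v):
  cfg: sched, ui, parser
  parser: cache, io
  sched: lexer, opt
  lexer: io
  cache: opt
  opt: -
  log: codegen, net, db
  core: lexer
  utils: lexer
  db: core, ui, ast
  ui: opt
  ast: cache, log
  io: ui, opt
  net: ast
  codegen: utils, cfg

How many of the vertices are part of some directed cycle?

4

A vertex is on a directed cycle iff it belongs to a strongly connected component of size ≥ 2 (or has a self-loop).
The vertices on cycles are {db, ast, log, net} — 4 in total.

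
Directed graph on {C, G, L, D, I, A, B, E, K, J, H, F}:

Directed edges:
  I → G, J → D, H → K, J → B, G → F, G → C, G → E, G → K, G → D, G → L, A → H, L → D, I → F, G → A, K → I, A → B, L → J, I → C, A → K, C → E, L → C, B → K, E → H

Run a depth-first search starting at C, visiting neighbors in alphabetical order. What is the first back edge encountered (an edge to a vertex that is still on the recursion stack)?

DFS from C (visiting neighbors in alphabetical order); mark gray on enter, black on exit:
C gray
  E gray
    H gray
      K gray
        I gray
          I→C: C is gray → back edge
First back edge: I → C.

I→C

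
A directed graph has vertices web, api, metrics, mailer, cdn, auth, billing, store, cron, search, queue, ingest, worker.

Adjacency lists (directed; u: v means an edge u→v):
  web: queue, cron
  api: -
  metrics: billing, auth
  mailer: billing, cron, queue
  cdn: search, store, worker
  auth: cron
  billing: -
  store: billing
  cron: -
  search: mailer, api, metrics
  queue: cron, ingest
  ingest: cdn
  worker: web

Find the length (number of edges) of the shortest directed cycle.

5

For each vertex v, BFS finds the shortest path from v back to v.
The shortest such closed walk is cdn → search → mailer → queue → ingest → cdn, length 5.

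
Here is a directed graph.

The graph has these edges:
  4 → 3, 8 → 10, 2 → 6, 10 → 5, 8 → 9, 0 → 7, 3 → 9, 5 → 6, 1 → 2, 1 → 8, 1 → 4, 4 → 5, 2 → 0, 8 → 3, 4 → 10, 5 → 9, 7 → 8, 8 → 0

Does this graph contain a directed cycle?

Yes

DFS with white/gray/black marking, starting from 7:
7 gray
  8 gray
    0 gray
      0→7: 7 is gray → back edge
Back edge found, so a cycle exists: 7 → 8 → 0 → 7.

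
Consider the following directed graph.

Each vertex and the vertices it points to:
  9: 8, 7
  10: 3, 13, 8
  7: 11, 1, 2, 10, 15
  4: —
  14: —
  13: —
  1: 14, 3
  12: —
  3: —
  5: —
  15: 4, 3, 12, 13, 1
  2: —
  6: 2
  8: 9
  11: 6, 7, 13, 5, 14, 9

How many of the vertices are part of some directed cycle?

A vertex is on a directed cycle iff it belongs to a strongly connected component of size ≥ 2 (or has a self-loop).
The vertices on cycles are {7, 8, 9, 10, 11} — 5 in total.

5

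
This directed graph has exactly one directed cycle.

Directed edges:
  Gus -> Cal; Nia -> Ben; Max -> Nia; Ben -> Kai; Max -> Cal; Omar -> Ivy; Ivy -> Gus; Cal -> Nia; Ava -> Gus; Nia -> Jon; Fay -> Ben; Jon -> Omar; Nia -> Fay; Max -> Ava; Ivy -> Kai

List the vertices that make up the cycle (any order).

Cal, Gus, Ivy, Jon, Nia, Omar

DFS with gray/black marking from Nia:
Nia gray
  Jon gray
    Omar gray
      Ivy gray
        Kai gray
        Kai black
        Gus gray
          Cal gray
            Cal→Nia: Nia is gray → back edge
Back edge closes the cycle Nia → Jon → Omar → Ivy → Gus → Cal → Nia; its vertices are {Cal, Gus, Ivy, Jon, Nia, Omar}.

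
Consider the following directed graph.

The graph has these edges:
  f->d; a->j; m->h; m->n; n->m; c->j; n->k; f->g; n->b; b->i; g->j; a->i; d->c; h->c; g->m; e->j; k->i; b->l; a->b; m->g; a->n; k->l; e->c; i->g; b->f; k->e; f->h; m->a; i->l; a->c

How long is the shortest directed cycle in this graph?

For each vertex v, BFS finds the shortest path from v back to v.
The shortest such closed walk is m → g → m, length 2.

2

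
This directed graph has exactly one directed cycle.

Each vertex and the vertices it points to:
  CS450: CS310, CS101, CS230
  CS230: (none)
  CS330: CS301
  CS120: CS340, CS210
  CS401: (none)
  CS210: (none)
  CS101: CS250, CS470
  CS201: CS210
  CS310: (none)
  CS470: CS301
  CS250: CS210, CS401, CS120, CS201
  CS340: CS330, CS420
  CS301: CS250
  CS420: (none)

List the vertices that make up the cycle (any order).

DFS with gray/black marking from CS250:
CS250 gray
  CS210 gray
  CS210 black
  CS401 gray
  CS401 black
  CS120 gray
    CS340 gray
      CS330 gray
        CS301 gray
          CS301→CS250: CS250 is gray → back edge
Back edge closes the cycle CS250 → CS120 → CS340 → CS330 → CS301 → CS250; its vertices are {CS120, CS250, CS301, CS330, CS340}.

CS120, CS250, CS301, CS330, CS340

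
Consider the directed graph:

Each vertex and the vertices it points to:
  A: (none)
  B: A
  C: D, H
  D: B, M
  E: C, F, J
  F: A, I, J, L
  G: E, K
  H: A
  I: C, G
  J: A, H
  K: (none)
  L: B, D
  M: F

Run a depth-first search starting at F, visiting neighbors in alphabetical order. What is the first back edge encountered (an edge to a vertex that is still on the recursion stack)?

DFS from F (visiting neighbors in alphabetical order); mark gray on enter, black on exit:
F gray
  A gray
  A black
  I gray
    C gray
      D gray
        B gray
          B→A: A black — skip
        B black
        M gray
          M→F: F is gray → back edge
First back edge: M → F.

M→F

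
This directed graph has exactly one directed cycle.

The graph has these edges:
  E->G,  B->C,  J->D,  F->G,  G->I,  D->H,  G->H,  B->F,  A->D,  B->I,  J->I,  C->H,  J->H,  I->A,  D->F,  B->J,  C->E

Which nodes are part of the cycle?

A, D, F, G, I

DFS with gray/black marking from I:
I gray
  A gray
    D gray
      H gray
      H black
      F gray
        G gray
          G→H: H black — skip
          G→I: I is gray → back edge
Back edge closes the cycle I → A → D → F → G → I; its vertices are {A, D, F, G, I}.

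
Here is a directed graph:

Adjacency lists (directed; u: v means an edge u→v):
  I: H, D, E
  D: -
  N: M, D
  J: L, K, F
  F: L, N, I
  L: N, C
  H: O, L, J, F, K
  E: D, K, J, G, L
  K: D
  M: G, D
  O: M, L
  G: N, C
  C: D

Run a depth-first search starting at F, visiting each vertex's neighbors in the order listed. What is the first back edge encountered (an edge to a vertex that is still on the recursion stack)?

DFS from F (visiting each vertex's neighbors in the order listed); mark gray on enter, black on exit:
F gray
  L gray
    N gray
      M gray
        G gray
          G→N: N is gray → back edge
First back edge: G → N.

G→N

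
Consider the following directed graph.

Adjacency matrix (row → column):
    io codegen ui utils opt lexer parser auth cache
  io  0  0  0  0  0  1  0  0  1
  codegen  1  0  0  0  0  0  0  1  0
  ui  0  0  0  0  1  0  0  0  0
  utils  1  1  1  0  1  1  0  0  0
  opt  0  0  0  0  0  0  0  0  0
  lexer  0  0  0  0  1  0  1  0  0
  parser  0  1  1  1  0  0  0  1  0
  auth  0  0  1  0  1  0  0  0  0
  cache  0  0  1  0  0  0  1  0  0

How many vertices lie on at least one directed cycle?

6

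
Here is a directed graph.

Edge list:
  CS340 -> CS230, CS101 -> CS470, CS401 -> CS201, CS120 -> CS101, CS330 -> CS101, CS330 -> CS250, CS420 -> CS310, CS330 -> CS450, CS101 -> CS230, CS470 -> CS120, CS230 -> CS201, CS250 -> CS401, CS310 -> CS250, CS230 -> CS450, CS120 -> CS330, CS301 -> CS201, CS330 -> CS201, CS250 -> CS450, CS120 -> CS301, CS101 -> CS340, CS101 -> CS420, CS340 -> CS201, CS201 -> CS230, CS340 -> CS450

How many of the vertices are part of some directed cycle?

6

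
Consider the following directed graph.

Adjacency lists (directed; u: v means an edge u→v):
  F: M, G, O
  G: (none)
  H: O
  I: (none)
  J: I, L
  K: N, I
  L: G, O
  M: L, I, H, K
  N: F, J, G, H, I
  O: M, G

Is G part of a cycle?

No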